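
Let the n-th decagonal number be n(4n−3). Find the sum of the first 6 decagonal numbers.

301

Σ i(4i−3) = 4Σi² − 3Σi over i = 1..6.
Σi = 21 and Σi² = 91.
4·91 − 3·21 = 301.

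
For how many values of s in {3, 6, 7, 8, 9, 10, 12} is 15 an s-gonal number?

2

s = 3: P(3, 5) = 15. ✓
s = 6: P(6, 3) = 15. ✓
s = 7: P(7, 2) = 7 and P(7, 3) = 18; 15 is not s-gonal.
s = 8: P(8, 2) = 8 and P(8, 3) = 21; 15 is not s-gonal.
s = 9: P(9, 2) = 9 and P(9, 3) = 24; 15 is not s-gonal.
s = 10: P(10, 2) = 10 and P(10, 3) = 27; 15 is not s-gonal.
s = 12: P(12, 2) = 12 and P(12, 3) = 33; 15 is not s-gonal.
Hits: s ∈ {3, 6} → 2.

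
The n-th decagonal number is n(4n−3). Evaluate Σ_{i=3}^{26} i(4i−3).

Σ i(4i−3) = 4Σi² − 3Σi over i = 3..26.
Σi = 351 − 3 = 348 and Σi² = 6201 − 5 = 6196.
4·6196 − 3·348 = 23740.

23740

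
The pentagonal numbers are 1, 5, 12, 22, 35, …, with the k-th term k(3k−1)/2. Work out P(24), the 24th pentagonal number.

The 24th pentagonal number is n(3n−1)/2 with n = 24.
24·(3·24 − 1)/2 = 24·71/2 = 852.

852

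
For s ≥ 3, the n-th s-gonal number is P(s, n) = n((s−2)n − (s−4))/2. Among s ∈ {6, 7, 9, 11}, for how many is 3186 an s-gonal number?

2

s = 6: P(6, 40) = 3160 and P(6, 41) = 3321; 3186 is not s-gonal.
s = 7: P(7, 36) = 3186. ✓
s = 9: P(9, 30) = 3075 and P(9, 31) = 3286; 3186 is not s-gonal.
s = 11: P(11, 27) = 3186. ✓
Hits: s ∈ {7, 11} → 2.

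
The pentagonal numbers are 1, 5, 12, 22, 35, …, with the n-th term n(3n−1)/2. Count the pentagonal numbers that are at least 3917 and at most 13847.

The n-th pentagonal number is n(3n−1)/2.
Smallest index with value ≥ 3917: n = 52 (giving 4030).
Largest index with value ≤ 13847: n = 96 (giving 13776).
Indices 52 through 96: 45 terms.

45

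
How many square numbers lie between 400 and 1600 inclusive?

21

The n-th square number is n².
Smallest index with value ≥ 400: n = 20 (giving 400).
Largest index with value ≤ 1600: n = 40 (giving 1600).
Indices 20 through 40: 21 terms.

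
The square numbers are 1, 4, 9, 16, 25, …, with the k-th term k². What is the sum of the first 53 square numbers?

51039

Σ_{i=1}^{53} i² = 53·54·107/6 = 51039.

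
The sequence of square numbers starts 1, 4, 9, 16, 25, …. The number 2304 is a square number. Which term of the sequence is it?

We need n² = 2304, so n = √2304 = 48.
Check: 48² = 2304. ✓

48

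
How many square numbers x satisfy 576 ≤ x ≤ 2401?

The n-th square number is n².
Smallest index with value ≥ 576: n = 24 (giving 576).
Largest index with value ≤ 2401: n = 49 (giving 2401).
Indices 24 through 49: 26 terms.

26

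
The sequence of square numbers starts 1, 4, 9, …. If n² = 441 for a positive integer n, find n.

We need n² = 441, so n = √441 = 21.

21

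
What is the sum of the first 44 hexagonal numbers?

Σ i(2i−1) = 2Σi² − Σi over i = 1..44.
Σi = 990 and Σi² = 29370.
2·29370 − 1·990 = 57750.

57750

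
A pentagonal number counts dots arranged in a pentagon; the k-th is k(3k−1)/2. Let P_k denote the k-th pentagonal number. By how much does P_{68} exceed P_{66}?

401

68·(3·68 − 1)/2 = 6902 and 66·(3·66 − 1)/2 = 6501.
Difference: 6902 − 6501 = 401.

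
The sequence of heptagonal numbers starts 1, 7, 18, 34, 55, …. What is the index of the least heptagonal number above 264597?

326

Solve n(5n−3)/2 > 264597 for integer n.
The largest n with value ≤ 264597 is 325 (since 263575 ≤ 264597 < 265201), so the first above is n = 326, value 265201.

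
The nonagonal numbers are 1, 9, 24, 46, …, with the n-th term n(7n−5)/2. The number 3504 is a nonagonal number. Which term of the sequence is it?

Set n(7n−5)/2 = 3504, giving 7n² − 5n − 7008 = 0.
The discriminant is 25 + 56·3504 = 196249, and √196249 = 443.
So n = (5 + 443) / 14 = 448/14 = 32.
Check: 32·(7·32 − 5)/2 = 3504. ✓

32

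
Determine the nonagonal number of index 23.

The 23rd nonagonal number is n(7n−5)/2 with n = 23.
23·(7·23 − 5)/2 = 23·156/2 = 23·78 = 1794.

1794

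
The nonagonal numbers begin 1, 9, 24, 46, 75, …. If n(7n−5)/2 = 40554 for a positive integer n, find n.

108

Set n(7n−5)/2 = 40554, giving 7n² − 5n − 81108 = 0.
The discriminant is 25 + 56·40554 = 2271049, and √2271049 = 1507.
So n = (5 + 1507) / 14 = 1512/14 = 108.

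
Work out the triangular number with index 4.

The 4th triangular number is n(n+1)/2 with n = 4.
4·5/2 = 20/2 = 10.

10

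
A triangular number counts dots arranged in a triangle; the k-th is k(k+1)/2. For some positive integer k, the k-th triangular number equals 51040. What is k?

319

Set n(n+1)/2 = 51040, giving n² + n − 102080 = 0.
The discriminant is 1 + 8·51040 = 408321, and √408321 = 639.
So n = (-1 + 639) / 2 = 638/2 = 319.
Check: 319·320/2 = 51040. ✓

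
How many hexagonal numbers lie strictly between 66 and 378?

The n-th hexagonal number is n(2n−1).
Smallest index with value > 66: n = 7 (giving 91).
Largest index with value < 378: n = 13 (giving 325).
Indices 7 through 13: 7 terms.

7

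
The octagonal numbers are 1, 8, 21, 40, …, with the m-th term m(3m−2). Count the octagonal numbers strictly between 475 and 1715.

12

The n-th octagonal number is n(3n−2).
Smallest index with value > 475: n = 13 (giving 481).
Largest index with value < 1715: n = 24 (giving 1680).
Indices 13 through 24: 12 terms.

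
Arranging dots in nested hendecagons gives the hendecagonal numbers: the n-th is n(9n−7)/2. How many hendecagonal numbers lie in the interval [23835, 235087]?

155

The n-th hendecagonal number is n(9n−7)/2.
Smallest index with value ≥ 23835: n = 74 (giving 24383).
Largest index with value ≤ 235087: n = 228 (giving 233130).
Indices 74 through 228: 155 terms.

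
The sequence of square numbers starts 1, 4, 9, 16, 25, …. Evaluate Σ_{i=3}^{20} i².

Σ_{i=3}^{20} i² = 2870 − 5 = 2865.

2865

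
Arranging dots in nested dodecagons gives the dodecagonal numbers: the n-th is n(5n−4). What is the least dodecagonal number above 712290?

Solve n(5n−4) > 712290 for integer n.
The largest n with value ≤ 712290 is 377 (since 709137 ≤ 712290 < 712908), so the first above is n = 378, value 712908.

712908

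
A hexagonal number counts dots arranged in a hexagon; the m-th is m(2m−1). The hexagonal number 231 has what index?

Set n(2n−1) = 231, giving 2n² − n − 231 = 0.
So n = (1 + 43) / 4 = 44/4 = 11.

11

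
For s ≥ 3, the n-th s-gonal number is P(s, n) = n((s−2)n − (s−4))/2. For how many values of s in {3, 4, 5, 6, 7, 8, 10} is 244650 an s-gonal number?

s = 3: P(3, 699) = 244650. ✓
s = 4: P(4, 494) = 244036 and P(4, 495) = 245025; 244650 is not s-gonal.
s = 5: P(5, 404) = 244622 and P(5, 405) = 245835; 244650 is not s-gonal.
s = 6: P(6, 350) = 244650. ✓
s = 7: P(7, 313) = 244453 and P(7, 314) = 246019; 244650 is not s-gonal.
s = 8: P(8, 285) = 243105 and P(8, 286) = 244816; 244650 is not s-gonal.
s = 10: P(10, 247) = 243295 and P(10, 248) = 245272; 244650 is not s-gonal.
Hits: s ∈ {3, 6} → 2.

2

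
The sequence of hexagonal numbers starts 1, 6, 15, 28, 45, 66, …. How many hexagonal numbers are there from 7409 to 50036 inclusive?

97

The n-th hexagonal number is n(2n−1).
Smallest index with value ≥ 7409: n = 62 (giving 7626).
Largest index with value ≤ 50036: n = 158 (giving 49770).
Indices 62 through 158: 97 terms.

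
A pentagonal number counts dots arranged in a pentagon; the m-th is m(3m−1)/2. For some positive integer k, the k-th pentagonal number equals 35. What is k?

Set n(3n−1)/2 = 35, giving 3n² − n − 70 = 0.
The discriminant is 1 + 24·35 = 841, and √841 = 29.
So n = (1 + 29) / 6 = 30/6 = 5.

5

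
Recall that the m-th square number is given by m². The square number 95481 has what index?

309

We need n² = 95481, so n = √95481 = 309.
Check: 309² = 95481. ✓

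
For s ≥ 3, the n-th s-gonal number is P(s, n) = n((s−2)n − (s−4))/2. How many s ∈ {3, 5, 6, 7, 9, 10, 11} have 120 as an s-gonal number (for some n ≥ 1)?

2

s = 3: P(3, 15) = 120. ✓
s = 5: P(5, 9) = 117 and P(5, 10) = 145; 120 is not s-gonal.
s = 6: P(6, 8) = 120. ✓
s = 7: P(7, 7) = 112 and P(7, 8) = 148; 120 is not s-gonal.
s = 9: P(9, 6) = 111 and P(9, 7) = 154; 120 is not s-gonal.
s = 10: P(10, 5) = 85 and P(10, 6) = 126; 120 is not s-gonal.
s = 11: P(11, 5) = 95 and P(11, 6) = 141; 120 is not s-gonal.
Hits: s ∈ {3, 6} → 2.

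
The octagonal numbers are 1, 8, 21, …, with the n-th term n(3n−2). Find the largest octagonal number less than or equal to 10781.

10680

Solve n(3n−2) ≤ 10781 for integer n.
n = 60 gives 10680 ≤ 10781, while n = 61 gives 11041 > 10781; so the answer is 10680.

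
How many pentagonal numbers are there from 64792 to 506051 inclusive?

374

The n-th pentagonal number is n(3n−1)/2.
Smallest index with value ≥ 64792: n = 208 (giving 64792).
Largest index with value ≤ 506051: n = 581 (giving 506051).
Indices 208 through 581: 374 terms.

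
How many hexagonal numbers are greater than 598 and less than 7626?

44

The n-th hexagonal number is n(2n−1).
Smallest index with value > 598: n = 18 (giving 630).
Largest index with value < 7626: n = 61 (giving 7381).
Indices 18 through 61: 44 terms.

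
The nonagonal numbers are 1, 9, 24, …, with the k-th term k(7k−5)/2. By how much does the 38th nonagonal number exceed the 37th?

Consecutive nonagonal numbers differ by 7n − 6: here 7·38 − 6 = 260.

260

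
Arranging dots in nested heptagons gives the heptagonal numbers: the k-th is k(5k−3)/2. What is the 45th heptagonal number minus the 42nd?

45·(5·45 − 3)/2 = 4995 and 42·(5·42 − 3)/2 = 4347.
Difference: 4995 − 4347 = 648.

648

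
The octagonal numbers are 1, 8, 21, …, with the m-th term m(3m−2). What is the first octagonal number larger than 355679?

Solve n(3n−2) > 355679 for integer n.
The largest n with value ≤ 355679 is 344 (since 354320 ≤ 355679 < 356385), so the first above is n = 345, value 356385.

356385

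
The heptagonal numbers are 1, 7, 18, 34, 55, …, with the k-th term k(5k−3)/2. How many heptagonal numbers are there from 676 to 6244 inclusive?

The n-th heptagonal number is n(5n−3)/2.
Smallest index with value ≥ 676: n = 17 (giving 697).
Largest index with value ≤ 6244: n = 50 (giving 6175).
Indices 17 through 50: 34 terms.

34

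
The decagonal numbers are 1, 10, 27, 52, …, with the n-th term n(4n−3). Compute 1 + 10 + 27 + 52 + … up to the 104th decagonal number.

1505140

Σ i(4i−3) = 4Σi² − 3Σi over i = 1..104.
Σi = 5460 and Σi² = 380380.
4·380380 − 3·5460 = 1505140.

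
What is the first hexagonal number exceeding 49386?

Solve n(2n−1) > 49386 for integer n.
The largest n with value ≤ 49386 is 157 (since 49141 ≤ 49386 < 49770), so the first above is n = 158, value 49770.

49770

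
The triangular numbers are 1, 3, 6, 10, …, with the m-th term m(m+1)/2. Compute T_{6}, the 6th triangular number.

21

The 6th triangular number is n(n+1)/2 with n = 6.
6·7/2 = 42/2 = 21.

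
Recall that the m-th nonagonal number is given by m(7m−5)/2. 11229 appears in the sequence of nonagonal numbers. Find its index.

57

Set n(7n−5)/2 = 11229, giving 7n² − 5n − 22458 = 0.
The discriminant is 25 + 56·11229 = 628849, and √628849 = 793.
So n = (5 + 793) / 14 = 798/14 = 57.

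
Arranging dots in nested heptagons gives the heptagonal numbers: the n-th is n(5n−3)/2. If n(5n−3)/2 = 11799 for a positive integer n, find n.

69

Set n(5n−3)/2 = 11799, giving 5n² − 3n − 23598 = 0.
So n = (3 + 687) / 10 = 690/10 = 69.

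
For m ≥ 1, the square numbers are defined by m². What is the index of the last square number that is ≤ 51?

Solve n² ≤ 51 for integer n.
n = 7 gives 49 ≤ 51, while n = 8 gives 64 > 51; so the answer is index 7.

7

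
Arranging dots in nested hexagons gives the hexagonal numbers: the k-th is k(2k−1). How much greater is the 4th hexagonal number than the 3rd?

13

Consecutive hexagonal numbers differ by 4n − 3: here 4·4 − 3 = 13.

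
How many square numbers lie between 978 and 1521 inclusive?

8

The n-th square number is n².
Smallest index with value ≥ 978: n = 32 (giving 1024).
Largest index with value ≤ 1521: n = 39 (giving 1521).
Indices 32 through 39: 8 terms.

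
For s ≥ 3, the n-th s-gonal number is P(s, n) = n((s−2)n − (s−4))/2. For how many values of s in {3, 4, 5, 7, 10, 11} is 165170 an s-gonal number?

s = 3: P(3, 574) = 165025 and P(3, 575) = 165600; 165170 is not s-gonal.
s = 4: P(4, 406) = 164836 and P(4, 407) = 165649; 165170 is not s-gonal.
s = 5: P(5, 332) = 165170. ✓
s = 7: P(7, 257) = 164737 and P(7, 258) = 166023; 165170 is not s-gonal.
s = 10: P(10, 203) = 164227 and P(10, 204) = 165852; 165170 is not s-gonal.
s = 11: P(11, 191) = 163496 and P(11, 192) = 165216; 165170 is not s-gonal.
Hits: s ∈ {5} → 1.

1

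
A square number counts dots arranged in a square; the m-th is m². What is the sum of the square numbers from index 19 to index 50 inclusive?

40816

Σ_{i=19}^{50} i² = 42925 − 2109 = 40816.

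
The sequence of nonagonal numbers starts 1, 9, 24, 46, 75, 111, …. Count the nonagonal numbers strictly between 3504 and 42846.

78

The n-th nonagonal number is n(7n−5)/2.
Smallest index with value > 3504: n = 33 (giving 3729).
Largest index with value < 42846: n = 110 (giving 42075).
Indices 33 through 110: 78 terms.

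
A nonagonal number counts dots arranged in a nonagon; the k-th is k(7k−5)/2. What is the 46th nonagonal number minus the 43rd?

927

46·(7·46 − 5)/2 = 7291 and 43·(7·43 − 5)/2 = 6364.
Difference: 7291 − 6364 = 927.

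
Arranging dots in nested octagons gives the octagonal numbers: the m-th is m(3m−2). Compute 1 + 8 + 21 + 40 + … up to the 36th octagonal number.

47286

Σ i(3i−2) = 3Σi² − 2Σi over i = 1..36.
Σi = 666 and Σi² = 16206.
3·16206 − 2·666 = 47286.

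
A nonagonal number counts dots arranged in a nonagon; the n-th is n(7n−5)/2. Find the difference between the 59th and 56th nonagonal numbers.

59·(7·59 − 5)/2 = 12036 and 56·(7·56 − 5)/2 = 10836.
Difference: 12036 − 10836 = 1200.

1200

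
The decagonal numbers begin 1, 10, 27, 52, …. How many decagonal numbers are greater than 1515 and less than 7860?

The n-th decagonal number is n(4n−3).
Smallest index with value > 1515: n = 20 (giving 1540).
Largest index with value < 7860: n = 44 (giving 7612).
Indices 20 through 44: 25 terms.

25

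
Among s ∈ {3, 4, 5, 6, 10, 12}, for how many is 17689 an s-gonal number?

1

s = 3: P(3, 187) = 17578 and P(3, 188) = 17766; 17689 is not s-gonal.
s = 4: P(4, 133) = 17689. ✓
s = 5: P(5, 108) = 17442 and P(5, 109) = 17767; 17689 is not s-gonal.
s = 6: P(6, 94) = 17578 and P(6, 95) = 17955; 17689 is not s-gonal.
s = 10: P(10, 66) = 17226 and P(10, 67) = 17755; 17689 is not s-gonal.
s = 12: P(12, 59) = 17169 and P(12, 60) = 17760; 17689 is not s-gonal.
Hits: s ∈ {4} → 1.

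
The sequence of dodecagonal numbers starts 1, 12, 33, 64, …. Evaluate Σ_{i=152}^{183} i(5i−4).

Σ i(5i−4) = 5Σi² − 4Σi over i = 152..183.
Σi = 16836 − 11476 = 5360 and Σi² = 2059604 − 1159076 = 900528.
5·900528 − 4·5360 = 4481200.

4481200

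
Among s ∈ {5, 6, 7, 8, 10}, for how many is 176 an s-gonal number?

2

s = 5: P(5, 11) = 176. ✓
s = 6: P(6, 9) = 153 and P(6, 10) = 190; 176 is not s-gonal.
s = 7: P(7, 8) = 148 and P(7, 9) = 189; 176 is not s-gonal.
s = 8: P(8, 8) = 176. ✓
s = 10: P(10, 7) = 175 and P(10, 8) = 232; 176 is not s-gonal.
Hits: s ∈ {5, 8} → 2.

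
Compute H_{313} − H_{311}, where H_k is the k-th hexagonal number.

2494

313·(2·313 − 1) = 195625 and 311·(2·311 − 1) = 193131.
Difference: 195625 − 193131 = 2494.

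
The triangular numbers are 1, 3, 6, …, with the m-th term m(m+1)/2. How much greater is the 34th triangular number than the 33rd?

34

Consecutive triangular numbers differ by n: T_{34} − T_{33} = 34.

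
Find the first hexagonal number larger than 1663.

1770

Solve n(2n−1) > 1663 for integer n.
The largest n with value ≤ 1663 is 29 (since 1653 ≤ 1663 < 1770), so the first above is n = 30, value 1770.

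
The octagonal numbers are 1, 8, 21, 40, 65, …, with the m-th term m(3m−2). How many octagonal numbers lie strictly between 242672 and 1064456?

311

The n-th octagonal number is n(3n−2).
Smallest index with value > 242672: n = 285 (giving 243105).
Largest index with value < 1064456: n = 595 (giving 1060885).
Indices 285 through 595: 311 terms.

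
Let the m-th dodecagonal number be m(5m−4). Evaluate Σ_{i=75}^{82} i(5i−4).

Σ i(5i−4) = 5Σi² − 4Σi over i = 75..82.
Σi = 3403 − 2775 = 628 and Σi² = 187165 − 137825 = 49340.
5·49340 − 4·628 = 244188.

244188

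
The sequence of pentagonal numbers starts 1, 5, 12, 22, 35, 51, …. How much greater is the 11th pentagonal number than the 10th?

Consecutive pentagonal numbers differ by 3n − 2: here 3·11 − 2 = 31.

31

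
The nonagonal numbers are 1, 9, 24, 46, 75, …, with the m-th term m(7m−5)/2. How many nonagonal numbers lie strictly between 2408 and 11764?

32

The n-th nonagonal number is n(7n−5)/2.
Smallest index with value > 2408: n = 27 (giving 2484).
Largest index with value < 11764: n = 58 (giving 11629).
Indices 27 through 58: 32 terms.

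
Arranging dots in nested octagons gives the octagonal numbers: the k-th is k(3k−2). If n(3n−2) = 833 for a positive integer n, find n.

Set n(3n−2) = 833, giving 3n² − 2n − 833 = 0.
The discriminant is 4 + 12·833 = 10000, and √10000 = 100.
So n = (2 + 100) / 6 = 102/6 = 17.

17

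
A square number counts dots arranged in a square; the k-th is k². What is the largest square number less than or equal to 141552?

Solve n² ≤ 141552 for integer n.
n = 376 gives 141376 ≤ 141552, while n = 377 gives 142129 > 141552; so the answer is 141376.

141376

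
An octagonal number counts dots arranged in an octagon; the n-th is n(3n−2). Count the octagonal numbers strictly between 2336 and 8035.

The n-th octagonal number is n(3n−2).
Smallest index with value > 2336: n = 29 (giving 2465).
Largest index with value < 8035: n = 52 (giving 8008).
Indices 29 through 52: 24 terms.

24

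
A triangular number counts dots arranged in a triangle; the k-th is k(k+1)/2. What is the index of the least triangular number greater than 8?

4

Solve n(n+1)/2 > 8 for integer n.
The largest n with value ≤ 8 is 3 (since 6 ≤ 8 < 10), so the first above is n = 4, value 10.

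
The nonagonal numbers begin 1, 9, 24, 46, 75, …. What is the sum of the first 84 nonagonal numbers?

Σ i(7i−5)/2 = (7Σi² − 5Σi) / 2 over i = 1..84.
Σi = 3570 and Σi² = 201110.
(7·201110 − 5·3570) / 2 = 1389920/2 = 694960.

694960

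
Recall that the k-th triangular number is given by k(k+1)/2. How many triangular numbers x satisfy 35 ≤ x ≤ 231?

14

The n-th triangular number is n(n+1)/2.
Smallest index with value ≥ 35: n = 8 (giving 36).
Largest index with value ≤ 231: n = 21 (giving 231).
Indices 8 through 21: 14 terms.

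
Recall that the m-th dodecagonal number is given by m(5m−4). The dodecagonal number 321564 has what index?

Set n(5n−4) = 321564, giving 5n² − 4n − 321564 = 0.
The discriminant is 16 + 20·321564 = 6431296, and √6431296 = 2536.
So n = (4 + 2536) / 10 = 2540/10 = 254.

254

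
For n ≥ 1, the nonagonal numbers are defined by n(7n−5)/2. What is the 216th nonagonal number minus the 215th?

1506

Consecutive nonagonal numbers differ by 7n − 6: here 7·216 − 6 = 1506.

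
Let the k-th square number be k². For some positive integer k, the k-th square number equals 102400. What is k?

320

We need n² = 102400, so n = √102400 = 320.
Check: 320² = 102400. ✓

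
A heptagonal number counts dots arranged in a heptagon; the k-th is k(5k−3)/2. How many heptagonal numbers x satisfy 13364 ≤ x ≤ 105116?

132

The n-th heptagonal number is n(5n−3)/2.
Smallest index with value ≥ 13364: n = 74 (giving 13579).
Largest index with value ≤ 105116: n = 205 (giving 104755).
Indices 74 through 205: 132 terms.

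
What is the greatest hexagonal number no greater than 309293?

Solve n(2n−1) ≤ 309293 for integer n.
n = 393 gives 308505 ≤ 309293, while n = 394 gives 310078 > 309293; so the answer is 308505.

308505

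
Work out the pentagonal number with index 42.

2625

The 42nd pentagonal number is n(3n−1)/2 with n = 42.
42·(3·42 − 1)/2 = 42·125/2 = 2625.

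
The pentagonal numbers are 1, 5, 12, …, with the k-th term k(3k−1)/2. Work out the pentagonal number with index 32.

1520

The 32nd pentagonal number is n(3n−1)/2 with n = 32.
32·(3·32 − 1)/2 = 32·95/2 = 1520.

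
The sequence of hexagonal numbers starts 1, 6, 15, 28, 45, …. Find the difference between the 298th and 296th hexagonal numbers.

298·(2·298 − 1) = 177310 and 296·(2·296 − 1) = 174936.
Difference: 177310 − 174936 = 2374.

2374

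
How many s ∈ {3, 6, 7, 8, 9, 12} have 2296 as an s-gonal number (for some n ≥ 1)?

1

s = 3: P(3, 67) = 2278 and P(3, 68) = 2346; 2296 is not s-gonal.
s = 6: P(6, 34) = 2278 and P(6, 35) = 2415; 2296 is not s-gonal.
s = 7: P(7, 30) = 2205 and P(7, 31) = 2356; 2296 is not s-gonal.
s = 8: P(8, 28) = 2296. ✓
s = 9: P(9, 25) = 2125 and P(9, 26) = 2301; 2296 is not s-gonal.
s = 12: P(12, 21) = 2121 and P(12, 22) = 2332; 2296 is not s-gonal.
Hits: s ∈ {8} → 1.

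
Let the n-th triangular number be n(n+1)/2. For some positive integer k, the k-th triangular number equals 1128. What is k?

47

Set n(n+1)/2 = 1128, giving n² + n − 2256 = 0.
The discriminant is 1 + 8·1128 = 9025, and √9025 = 95.
So n = (-1 + 95) / 2 = 94/2 = 47.
Check: 47·48/2 = 1128. ✓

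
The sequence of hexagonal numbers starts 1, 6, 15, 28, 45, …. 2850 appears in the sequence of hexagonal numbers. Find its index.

38

Set n(2n−1) = 2850, giving 2n² − n − 2850 = 0.
So n = (1 + 151) / 4 = 152/4 = 38.
Check: 38·(2·38 − 1) = 2850. ✓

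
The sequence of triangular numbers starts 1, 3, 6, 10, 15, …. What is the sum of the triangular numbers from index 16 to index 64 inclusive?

45080

Σ i(i+1)/2 = (Σi² + Σi) / 2 over i = 16..64.
Σi = 2080 − 120 = 1960 and Σi² = 89440 − 1240 = 88200.
(1·88200 + 1·1960) / 2 = 90160/2 = 45080.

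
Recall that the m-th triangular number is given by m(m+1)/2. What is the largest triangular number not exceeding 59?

55

Solve n(n+1)/2 ≤ 59 for integer n.
n = 10 gives 55 ≤ 59, while n = 11 gives 66 > 59; so the answer is 55.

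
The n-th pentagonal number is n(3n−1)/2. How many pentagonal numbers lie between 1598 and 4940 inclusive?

25

The n-th pentagonal number is n(3n−1)/2.
Smallest index with value ≥ 1598: n = 33 (giving 1617).
Largest index with value ≤ 4940: n = 57 (giving 4845).
Indices 33 through 57: 25 terms.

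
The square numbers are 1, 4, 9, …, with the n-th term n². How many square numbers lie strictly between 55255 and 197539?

209

The n-th square number is n².
Smallest index with value > 55255: n = 236 (giving 55696).
Largest index with value < 197539: n = 444 (giving 197136).
Indices 236 through 444: 209 terms.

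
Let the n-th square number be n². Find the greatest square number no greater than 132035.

131769

Solve n² ≤ 132035 for integer n.
n = 363 gives 131769 ≤ 132035, while n = 364 gives 132496 > 132035; so the answer is 131769.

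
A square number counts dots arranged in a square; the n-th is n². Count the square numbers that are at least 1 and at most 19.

4

The n-th square number is n².
Smallest index with value ≥ 1: n = 1 (giving 1).
Largest index with value ≤ 19: n = 4 (giving 16).
Indices 1 through 4: 4 terms.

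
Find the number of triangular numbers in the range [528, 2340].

36

The n-th triangular number is n(n+1)/2.
Smallest index with value ≥ 528: n = 32 (giving 528).
Largest index with value ≤ 2340: n = 67 (giving 2278).
Indices 32 through 67: 36 terms.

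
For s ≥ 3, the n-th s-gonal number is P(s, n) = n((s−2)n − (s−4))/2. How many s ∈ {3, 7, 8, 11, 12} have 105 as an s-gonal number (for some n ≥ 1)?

2

s = 3: P(3, 14) = 105. ✓
s = 7: P(7, 6) = 81 and P(7, 7) = 112; 105 is not s-gonal.
s = 8: P(8, 6) = 96 and P(8, 7) = 133; 105 is not s-gonal.
s = 11: P(11, 5) = 95 and P(11, 6) = 141; 105 is not s-gonal.
s = 12: P(12, 5) = 105. ✓
Hits: s ∈ {3, 12} → 2.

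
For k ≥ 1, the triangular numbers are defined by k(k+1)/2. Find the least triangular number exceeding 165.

171

Solve n(n+1)/2 > 165 for integer n.
The largest n with value ≤ 165 is 17 (since 153 ≤ 165 < 171), so the first above is n = 18, value 171.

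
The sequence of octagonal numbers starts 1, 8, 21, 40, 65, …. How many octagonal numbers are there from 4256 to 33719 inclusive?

The n-th octagonal number is n(3n−2).
Smallest index with value ≥ 4256: n = 38 (giving 4256).
Largest index with value ≤ 33719: n = 106 (giving 33496).
Indices 38 through 106: 69 terms.

69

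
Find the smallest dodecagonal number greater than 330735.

331788

Solve n(5n−4) > 330735 for integer n.
The largest n with value ≤ 330735 is 257 (since 329217 ≤ 330735 < 331788), so the first above is n = 258, value 331788.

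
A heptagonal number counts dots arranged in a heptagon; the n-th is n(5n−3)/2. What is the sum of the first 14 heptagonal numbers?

Σ i(5i−3)/2 = (5Σi² − 3Σi) / 2 over i = 1..14.
Σi = 105 and Σi² = 1015.
(5·1015 − 3·105) / 2 = 4760/2 = 2380.

2380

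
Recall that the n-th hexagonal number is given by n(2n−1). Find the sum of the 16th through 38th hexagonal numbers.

34937

Σ i(2i−1) = 2Σi² − Σi over i = 16..38.
Σi = 741 − 120 = 621 and Σi² = 19019 − 1240 = 17779.
2·17779 − 1·621 = 34937.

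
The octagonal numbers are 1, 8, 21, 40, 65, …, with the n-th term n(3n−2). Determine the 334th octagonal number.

334000

The 334th octagonal number is n(3n−2) with n = 334.
334·(3·334 − 2) = 334·1000 = 334000.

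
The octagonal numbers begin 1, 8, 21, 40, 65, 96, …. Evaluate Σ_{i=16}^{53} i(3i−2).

Σ i(3i−2) = 3Σi² − 2Σi over i = 16..53.
Σi = 1431 − 120 = 1311 and Σi² = 51039 − 1240 = 49799.
3·49799 − 2·1311 = 146775.

146775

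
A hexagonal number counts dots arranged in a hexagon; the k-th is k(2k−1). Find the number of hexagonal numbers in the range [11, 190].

8

The n-th hexagonal number is n(2n−1).
Smallest index with value ≥ 11: n = 3 (giving 15).
Largest index with value ≤ 190: n = 10 (giving 190).
Indices 3 through 10: 8 terms.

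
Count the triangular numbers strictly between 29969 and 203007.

392

The n-th triangular number is n(n+1)/2.
Smallest index with value > 29969: n = 245 (giving 30135).
Largest index with value < 203007: n = 636 (giving 202566).
Indices 245 through 636: 392 terms.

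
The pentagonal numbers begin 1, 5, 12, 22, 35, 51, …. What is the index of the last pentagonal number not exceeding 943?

25

Solve n(3n−1)/2 ≤ 943 for integer n.
n = 25 gives 925 ≤ 943, while n = 26 gives 1001 > 943; so the answer is index 25.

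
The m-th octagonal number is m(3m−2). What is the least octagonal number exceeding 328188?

Solve n(3n−2) > 328188 for integer n.
The largest n with value ≤ 328188 is 331 (since 328021 ≤ 328188 < 330008), so the first above is n = 332, value 330008.

330008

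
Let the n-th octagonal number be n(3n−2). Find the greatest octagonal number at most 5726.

5720

Solve n(3n−2) ≤ 5726 for integer n.
n = 44 gives 5720 ≤ 5726, while n = 45 gives 5985 > 5726; so the answer is 5720.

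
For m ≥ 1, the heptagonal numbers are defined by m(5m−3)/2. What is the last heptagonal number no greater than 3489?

Solve n(5n−3)/2 ≤ 3489 for integer n.
n = 37 gives 3367 ≤ 3489, while n = 38 gives 3553 > 3489; so the answer is 3367.

3367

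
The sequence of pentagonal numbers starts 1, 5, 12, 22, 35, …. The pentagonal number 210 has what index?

Set n(3n−1)/2 = 210, giving 3n² − n − 420 = 0.
The discriminant is 1 + 24·210 = 5041, and √5041 = 71.
So n = (1 + 71) / 6 = 72/6 = 12.
Check: 12·(3·12 − 1)/2 = 210. ✓

12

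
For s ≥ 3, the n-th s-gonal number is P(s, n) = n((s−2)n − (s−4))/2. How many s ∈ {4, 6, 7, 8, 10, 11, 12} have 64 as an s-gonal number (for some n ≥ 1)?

2

s = 4: P(4, 8) = 64. ✓
s = 6: P(6, 5) = 45 and P(6, 6) = 66; 64 is not s-gonal.
s = 7: P(7, 5) = 55 and P(7, 6) = 81; 64 is not s-gonal.
s = 8: P(8, 4) = 40 and P(8, 5) = 65; 64 is not s-gonal.
s = 10: P(10, 4) = 52 and P(10, 5) = 85; 64 is not s-gonal.
s = 11: P(11, 4) = 58 and P(11, 5) = 95; 64 is not s-gonal.
s = 12: P(12, 4) = 64. ✓
Hits: s ∈ {4, 12} → 2.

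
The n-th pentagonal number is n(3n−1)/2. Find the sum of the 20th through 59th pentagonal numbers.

Σ i(3i−1)/2 = (3Σi² − Σi) / 2 over i = 20..59.
Σi = 1770 − 190 = 1580 and Σi² = 70210 − 2470 = 67740.
(3·67740 − 1·1580) / 2 = 201640/2 = 100820.

100820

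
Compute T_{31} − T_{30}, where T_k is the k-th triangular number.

31

Consecutive triangular numbers differ by n: T_{31} − T_{30} = 31.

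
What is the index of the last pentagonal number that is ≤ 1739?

Solve n(3n−1)/2 ≤ 1739 for integer n.
n = 34 gives 1717 ≤ 1739, while n = 35 gives 1820 > 1739; so the answer is index 34.

34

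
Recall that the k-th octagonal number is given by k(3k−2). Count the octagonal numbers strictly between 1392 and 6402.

25

The n-th octagonal number is n(3n−2).
Smallest index with value > 1392: n = 22 (giving 1408).
Largest index with value < 6402: n = 46 (giving 6256).
Indices 22 through 46: 25 terms.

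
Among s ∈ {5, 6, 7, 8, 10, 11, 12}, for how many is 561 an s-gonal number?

s = 5: P(5, 19) = 532 and P(5, 20) = 590; 561 is not s-gonal.
s = 6: P(6, 17) = 561. ✓
s = 7: P(7, 15) = 540 and P(7, 16) = 616; 561 is not s-gonal.
s = 8: P(8, 14) = 560 and P(8, 15) = 645; 561 is not s-gonal.
s = 10: P(10, 12) = 540 and P(10, 13) = 637; 561 is not s-gonal.
s = 11: P(11, 11) = 506 and P(11, 12) = 606; 561 is not s-gonal.
s = 12: P(12, 11) = 561. ✓
Hits: s ∈ {6, 12} → 2.

2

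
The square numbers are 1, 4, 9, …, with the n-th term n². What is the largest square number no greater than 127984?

Solve n² ≤ 127984 for integer n.
n = 357 gives 127449 ≤ 127984, while n = 358 gives 128164 > 127984; so the answer is 127449.

127449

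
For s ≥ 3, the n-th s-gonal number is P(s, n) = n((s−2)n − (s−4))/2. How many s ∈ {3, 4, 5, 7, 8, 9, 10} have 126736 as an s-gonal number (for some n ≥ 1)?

s = 3: P(3, 502) = 126253 and P(3, 503) = 126756; 126736 is not s-gonal.
s = 4: P(4, 356) = 126736. ✓
s = 5: P(5, 290) = 126005 and P(5, 291) = 126876; 126736 is not s-gonal.
s = 7: P(7, 225) = 126225 and P(7, 226) = 127351; 126736 is not s-gonal.
s = 8: P(8, 205) = 125665 and P(8, 206) = 126896; 126736 is not s-gonal.
s = 9: P(9, 190) = 125875 and P(9, 191) = 127206; 126736 is not s-gonal.
s = 10: P(10, 178) = 126202 and P(10, 179) = 127627; 126736 is not s-gonal.
Hits: s ∈ {4} → 1.

1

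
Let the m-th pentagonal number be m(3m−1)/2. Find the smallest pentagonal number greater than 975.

Solve n(3n−1)/2 > 975 for integer n.
The largest n with value ≤ 975 is 25 (since 925 ≤ 975 < 1001), so the first above is n = 26, value 1001.

1001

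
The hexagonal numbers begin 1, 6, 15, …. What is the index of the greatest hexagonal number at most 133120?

258

Solve n(2n−1) ≤ 133120 for integer n.
n = 258 gives 132870 ≤ 133120, while n = 259 gives 133903 > 133120; so the answer is index 258.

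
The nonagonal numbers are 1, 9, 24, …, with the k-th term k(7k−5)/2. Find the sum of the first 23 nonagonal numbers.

Σ i(7i−5)/2 = (7Σi² − 5Σi) / 2 over i = 1..23.
Σi = 276 and Σi² = 4324.
(7·4324 − 5·276) / 2 = 28888/2 = 14444.

14444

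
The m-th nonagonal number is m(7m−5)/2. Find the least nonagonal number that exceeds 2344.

Solve n(7n−5)/2 > 2344 for integer n.
The largest n with value ≤ 2344 is 26 (since 2301 ≤ 2344 < 2484), so the first above is n = 27, value 2484.

2484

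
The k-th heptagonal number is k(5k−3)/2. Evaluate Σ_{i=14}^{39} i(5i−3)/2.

Σ i(5i−3)/2 = (5Σi² − 3Σi) / 2 over i = 14..39.
Σi = 780 − 91 = 689 and Σi² = 20540 − 819 = 19721.
(5·19721 − 3·689) / 2 = 96538/2 = 48269.

48269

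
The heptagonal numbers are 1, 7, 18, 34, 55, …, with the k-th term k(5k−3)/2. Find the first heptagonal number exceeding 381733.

383572

Solve n(5n−3)/2 > 381733 for integer n.
The largest n with value ≤ 381733 is 391 (since 381616 ≤ 381733 < 383572), so the first above is n = 392, value 383572.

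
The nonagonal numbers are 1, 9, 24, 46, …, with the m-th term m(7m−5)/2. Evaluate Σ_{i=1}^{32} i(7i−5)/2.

Σ i(7i−5)/2 = (7Σi² − 5Σi) / 2 over i = 1..32.
Σi = 528 and Σi² = 11440.
(7·11440 − 5·528) / 2 = 77440/2 = 38720.

38720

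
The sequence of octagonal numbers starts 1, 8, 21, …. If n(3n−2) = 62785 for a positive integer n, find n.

145

Set n(3n−2) = 62785, giving 3n² − 2n − 62785 = 0.
The discriminant is 4 + 12·62785 = 753424, and √753424 = 868.
So n = (2 + 868) / 6 = 870/6 = 145.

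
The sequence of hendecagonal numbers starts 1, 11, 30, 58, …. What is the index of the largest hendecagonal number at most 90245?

142

Solve n(9n−7)/2 ≤ 90245 for integer n.
n = 142 gives 90241 ≤ 90245, while n = 143 gives 91520 > 90245; so the answer is index 142.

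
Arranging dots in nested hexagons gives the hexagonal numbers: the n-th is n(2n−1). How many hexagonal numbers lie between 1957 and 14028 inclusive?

53

The n-th hexagonal number is n(2n−1).
Smallest index with value ≥ 1957: n = 32 (giving 2016).
Largest index with value ≤ 14028: n = 84 (giving 14028).
Indices 32 through 84: 53 terms.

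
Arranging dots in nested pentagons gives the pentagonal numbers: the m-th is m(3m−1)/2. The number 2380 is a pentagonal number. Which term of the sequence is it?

Set n(3n−1)/2 = 2380, giving 3n² − n − 4760 = 0.
The discriminant is 1 + 24·2380 = 57121, and √57121 = 239.
So n = (1 + 239) / 6 = 240/6 = 40.

40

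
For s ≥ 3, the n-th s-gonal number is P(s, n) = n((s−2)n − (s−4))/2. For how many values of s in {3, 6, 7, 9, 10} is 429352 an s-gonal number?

s = 3: P(3, 926) = 429201 and P(3, 927) = 430128; 429352 is not s-gonal.
s = 6: P(6, 463) = 428275 and P(6, 464) = 430128; 429352 is not s-gonal.
s = 7: P(7, 414) = 427869 and P(7, 415) = 429940; 429352 is not s-gonal.
s = 9: P(9, 350) = 427875 and P(9, 351) = 430326; 429352 is not s-gonal.
s = 10: P(10, 328) = 429352. ✓
Hits: s ∈ {10} → 1.

1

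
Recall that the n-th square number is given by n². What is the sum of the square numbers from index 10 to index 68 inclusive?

Σ_{i=10}^{68} i² = 107134 − 285 = 106849.

106849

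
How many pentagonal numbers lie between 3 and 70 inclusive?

The n-th pentagonal number is n(3n−1)/2.
Smallest index with value ≥ 3: n = 2 (giving 5).
Largest index with value ≤ 70: n = 7 (giving 70).
Indices 2 through 7: 6 terms.

6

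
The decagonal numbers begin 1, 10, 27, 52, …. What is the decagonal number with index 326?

424126

The 326th decagonal number is n(4n−3) with n = 326.
326·(4·326 − 3) = 326·1301 = 424126.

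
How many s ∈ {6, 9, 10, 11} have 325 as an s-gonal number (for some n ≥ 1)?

2

s = 6: P(6, 13) = 325. ✓
s = 9: P(9, 10) = 325. ✓
s = 10: P(10, 9) = 297 and P(10, 10) = 370; 325 is not s-gonal.
s = 11: P(11, 8) = 260 and P(11, 9) = 333; 325 is not s-gonal.
Hits: s ∈ {6, 9} → 2.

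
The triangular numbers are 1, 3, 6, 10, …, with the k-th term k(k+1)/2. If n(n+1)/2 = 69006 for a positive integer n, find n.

Set n(n+1)/2 = 69006, giving n² + n − 138012 = 0.
The discriminant is 1 + 8·69006 = 552049, and √552049 = 743.
So n = (-1 + 743) / 2 = 742/2 = 371.

371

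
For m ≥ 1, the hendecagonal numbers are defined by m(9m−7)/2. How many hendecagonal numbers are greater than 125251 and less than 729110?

235

The n-th hendecagonal number is n(9n−7)/2.
Smallest index with value > 125251: n = 168 (giving 126420).
Largest index with value < 729110: n = 402 (giving 725811).
Indices 168 through 402: 235 terms.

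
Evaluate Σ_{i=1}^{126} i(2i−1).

1341501

Σ i(2i−1) = 2Σi² − Σi over i = 1..126.
Σi = 8001 and Σi² = 674751.
2·674751 − 1·8001 = 1341501.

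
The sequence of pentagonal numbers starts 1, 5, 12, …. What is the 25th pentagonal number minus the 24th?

Consecutive pentagonal numbers differ by 3n − 2: here 3·25 − 2 = 73.

73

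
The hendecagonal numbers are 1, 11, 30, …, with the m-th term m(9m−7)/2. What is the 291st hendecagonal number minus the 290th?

Consecutive hendecagonal numbers differ by 9n − 8: here 9·291 − 8 = 2611.

2611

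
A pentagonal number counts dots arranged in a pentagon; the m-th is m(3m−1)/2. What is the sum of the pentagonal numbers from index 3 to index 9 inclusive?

399

Σ i(3i−1)/2 = (3Σi² − Σi) / 2 over i = 3..9.
Σi = 45 − 3 = 42 and Σi² = 285 − 5 = 280.
(3·280 − 1·42) / 2 = 798/2 = 399.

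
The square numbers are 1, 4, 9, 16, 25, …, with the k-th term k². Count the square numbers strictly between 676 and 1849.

16

The n-th square number is n².
Smallest index with value > 676: n = 27 (giving 729).
Largest index with value < 1849: n = 42 (giving 1764).
Indices 27 through 42: 16 terms.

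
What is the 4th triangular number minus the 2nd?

4·5/2 = 10 and 2·3/2 = 3.
Difference: 10 − 3 = 7.

7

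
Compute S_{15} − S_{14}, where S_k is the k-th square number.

n² − (n−1)² = 2n − 1, so 15² − 14² = 2·15 − 1 = 29.

29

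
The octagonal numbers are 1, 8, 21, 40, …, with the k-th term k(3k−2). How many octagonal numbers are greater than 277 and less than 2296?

The n-th octagonal number is n(3n−2).
Smallest index with value > 277: n = 10 (giving 280).
Largest index with value < 2296: n = 27 (giving 2133).
Indices 10 through 27: 18 terms.

18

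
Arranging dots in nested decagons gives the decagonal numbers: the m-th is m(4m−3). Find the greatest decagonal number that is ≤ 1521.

Solve n(4n−3) ≤ 1521 for integer n.
n = 19 gives 1387 ≤ 1521, while n = 20 gives 1540 > 1521; so the answer is 1387.

1387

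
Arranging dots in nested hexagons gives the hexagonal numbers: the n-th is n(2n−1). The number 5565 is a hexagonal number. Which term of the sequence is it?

53

Set n(2n−1) = 5565, giving 2n² − n − 5565 = 0.
So n = (1 + 211) / 4 = 212/4 = 53.
Check: 53·(2·53 − 1) = 5565. ✓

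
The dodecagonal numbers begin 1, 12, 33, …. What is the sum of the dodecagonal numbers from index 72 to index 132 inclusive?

Σ i(5i−4) = 5Σi² − 4Σi over i = 72..132.
Σi = 8778 − 2556 = 6222 and Σi² = 775390 − 121836 = 653554.
5·653554 − 4·6222 = 3242882.

3242882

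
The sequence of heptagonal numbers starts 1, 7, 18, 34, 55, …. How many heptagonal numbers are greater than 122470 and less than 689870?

304

The n-th heptagonal number is n(5n−3)/2.
Smallest index with value > 122470: n = 222 (giving 122877).
Largest index with value < 689870: n = 525 (giving 688275).
Indices 222 through 525: 304 terms.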